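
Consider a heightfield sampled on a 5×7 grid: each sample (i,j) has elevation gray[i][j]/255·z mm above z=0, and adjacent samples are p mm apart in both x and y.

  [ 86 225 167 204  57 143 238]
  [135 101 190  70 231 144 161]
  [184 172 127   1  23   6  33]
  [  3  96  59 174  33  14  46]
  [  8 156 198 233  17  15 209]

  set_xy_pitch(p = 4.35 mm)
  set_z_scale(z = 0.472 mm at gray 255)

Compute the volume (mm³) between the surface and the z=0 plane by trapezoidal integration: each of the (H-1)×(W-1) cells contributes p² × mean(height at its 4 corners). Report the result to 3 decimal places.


height_mm = gray/255 × 0.472; cell vol = 4.35² × mean(4 corners)
unit = 4.35² × 0.472 / (4×255) = 0.00875629 mm³ per gray-sum
row 0: Σ corner-gray over 6 cells = 3684  → 32.2582
row 1: Σ corner-gray over 6 cells = 2643  → 23.1429
row 2: Σ corner-gray over 6 cells = 1676  → 14.6755
row 3: Σ corner-gray over 6 cells = 2256  → 19.7542
Σ rows: total corner-gray = 10259  → 89.8308 mm³

89.831


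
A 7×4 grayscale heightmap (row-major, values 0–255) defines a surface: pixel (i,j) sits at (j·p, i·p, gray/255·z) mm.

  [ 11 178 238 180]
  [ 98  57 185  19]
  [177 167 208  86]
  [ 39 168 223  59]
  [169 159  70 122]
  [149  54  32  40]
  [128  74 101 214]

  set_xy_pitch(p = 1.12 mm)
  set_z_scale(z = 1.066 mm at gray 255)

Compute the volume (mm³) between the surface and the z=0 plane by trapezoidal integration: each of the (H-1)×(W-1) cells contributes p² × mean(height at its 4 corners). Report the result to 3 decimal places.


11.698

height_mm = gray/255 × 1.066; cell vol = 1.12² × mean(4 corners)
unit = 1.12² × 1.066 / (4×255) = 0.00131097 mm³ per gray-sum
row 0: Σ corner-gray over 3 cells = 1624  → 2.1290
row 1: Σ corner-gray over 3 cells = 1614  → 2.1159
row 2: Σ corner-gray over 3 cells = 1893  → 2.4817
row 3: Σ corner-gray over 3 cells = 1629  → 2.1356
row 4: Σ corner-gray over 3 cells = 1110  → 1.4552
row 5: Σ corner-gray over 3 cells = 1053  → 1.3805
Σ rows: total corner-gray = 8923  → 11.6978 mm³


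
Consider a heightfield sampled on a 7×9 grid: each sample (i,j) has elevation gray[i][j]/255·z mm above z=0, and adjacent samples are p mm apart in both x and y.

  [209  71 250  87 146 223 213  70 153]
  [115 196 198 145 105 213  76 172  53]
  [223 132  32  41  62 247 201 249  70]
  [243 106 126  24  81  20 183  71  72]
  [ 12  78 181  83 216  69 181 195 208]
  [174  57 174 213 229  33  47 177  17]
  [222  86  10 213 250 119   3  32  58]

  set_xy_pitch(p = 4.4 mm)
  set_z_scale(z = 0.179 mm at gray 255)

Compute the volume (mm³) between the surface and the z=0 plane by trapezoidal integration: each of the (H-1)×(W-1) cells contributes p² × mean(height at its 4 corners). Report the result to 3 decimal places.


height_mm = gray/255 × 0.179; cell vol = 4.4² × mean(4 corners)
unit = 4.4² × 0.179 / (4×255) = 0.00339749 mm³ per gray-sum
row 0: Σ corner-gray over 8 cells = 4860  → 16.5118
row 1: Σ corner-gray over 8 cells = 4599  → 15.6251
row 2: Σ corner-gray over 8 cells = 3758  → 12.7678
row 3: Σ corner-gray over 8 cells = 3763  → 12.7848
row 4: Σ corner-gray over 8 cells = 4277  → 14.5311
row 5: Σ corner-gray over 8 cells = 3757  → 12.7644
Σ rows: total corner-gray = 25014  → 84.9848 mm³

84.985


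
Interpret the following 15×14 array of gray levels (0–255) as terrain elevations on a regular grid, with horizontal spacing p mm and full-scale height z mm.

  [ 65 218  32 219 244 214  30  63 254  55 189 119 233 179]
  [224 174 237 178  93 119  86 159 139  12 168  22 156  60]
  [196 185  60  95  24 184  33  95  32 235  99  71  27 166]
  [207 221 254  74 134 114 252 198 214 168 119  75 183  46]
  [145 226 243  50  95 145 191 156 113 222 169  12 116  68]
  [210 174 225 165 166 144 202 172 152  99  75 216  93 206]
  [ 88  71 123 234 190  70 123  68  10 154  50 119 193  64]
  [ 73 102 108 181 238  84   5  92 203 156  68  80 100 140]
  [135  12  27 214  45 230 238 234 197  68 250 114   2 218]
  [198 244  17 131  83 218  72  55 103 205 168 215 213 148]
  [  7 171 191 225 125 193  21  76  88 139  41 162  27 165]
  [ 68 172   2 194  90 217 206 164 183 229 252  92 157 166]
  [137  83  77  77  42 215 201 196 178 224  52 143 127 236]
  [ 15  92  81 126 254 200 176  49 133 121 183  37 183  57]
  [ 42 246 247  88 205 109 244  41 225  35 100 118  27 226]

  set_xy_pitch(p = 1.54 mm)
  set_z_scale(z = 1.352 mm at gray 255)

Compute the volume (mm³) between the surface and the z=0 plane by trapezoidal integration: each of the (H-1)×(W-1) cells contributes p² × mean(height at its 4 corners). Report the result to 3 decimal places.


311.600

height_mm = gray/255 × 1.352; cell vol = 1.54² × mean(4 corners)
unit = 1.54² × 1.352 / (4×255) = 0.00314353 mm³ per gray-sum
row 0: Σ corner-gray over 13 cells = 7354  → 23.1175
row 1: Σ corner-gray over 13 cells = 6012  → 18.8989
row 2: Σ corner-gray over 13 cells = 6907  → 21.7124
row 3: Σ corner-gray over 13 cells = 7954  → 25.0037
row 4: Σ corner-gray over 13 cells = 7871  → 24.7427
row 5: Σ corner-gray over 13 cells = 7144  → 22.4574
row 6: Σ corner-gray over 13 cells = 6009  → 18.8895
row 7: Σ corner-gray over 13 cells = 6662  → 20.9422
row 8: Σ corner-gray over 13 cells = 7409  → 23.2904
row 9: Σ corner-gray over 13 cells = 6884  → 21.6401
row 10: Σ corner-gray over 13 cells = 7240  → 22.7592
row 11: Σ corner-gray over 13 cells = 7753  → 24.3718
row 12: Σ corner-gray over 13 cells = 6945  → 21.8318
row 13: Σ corner-gray over 13 cells = 6980  → 21.9419
Σ rows: total corner-gray = 99124  → 311.5995 mm³


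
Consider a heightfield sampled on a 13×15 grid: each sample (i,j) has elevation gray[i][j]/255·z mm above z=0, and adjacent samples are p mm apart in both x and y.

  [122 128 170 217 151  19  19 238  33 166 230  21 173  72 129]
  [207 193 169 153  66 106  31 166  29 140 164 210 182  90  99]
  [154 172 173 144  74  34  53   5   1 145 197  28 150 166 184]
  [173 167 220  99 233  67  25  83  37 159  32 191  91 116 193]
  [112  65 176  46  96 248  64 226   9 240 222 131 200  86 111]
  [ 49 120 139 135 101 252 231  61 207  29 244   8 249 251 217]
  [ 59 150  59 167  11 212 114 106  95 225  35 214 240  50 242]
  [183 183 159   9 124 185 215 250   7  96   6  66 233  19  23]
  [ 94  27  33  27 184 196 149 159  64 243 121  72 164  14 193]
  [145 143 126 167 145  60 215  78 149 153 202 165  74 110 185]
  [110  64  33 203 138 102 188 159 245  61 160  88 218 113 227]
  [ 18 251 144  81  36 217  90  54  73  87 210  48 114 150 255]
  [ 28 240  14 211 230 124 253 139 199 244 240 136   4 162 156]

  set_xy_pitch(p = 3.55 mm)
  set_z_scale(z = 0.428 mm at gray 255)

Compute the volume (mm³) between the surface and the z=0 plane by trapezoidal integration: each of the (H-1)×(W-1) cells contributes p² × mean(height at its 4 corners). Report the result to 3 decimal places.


height_mm = gray/255 × 0.428; cell vol = 3.55² × mean(4 corners)
unit = 3.55² × 0.428 / (4×255) = 0.00528811 mm³ per gray-sum
row 0: Σ corner-gray over 14 cells = 7229  → 38.2277
row 1: Σ corner-gray over 14 cells = 6726  → 35.5678
row 2: Σ corner-gray over 14 cells = 6428  → 33.9920
row 3: Σ corner-gray over 14 cells = 7247  → 38.3229
row 4: Σ corner-gray over 14 cells = 8161  → 43.1562
row 5: Σ corner-gray over 14 cells = 7977  → 42.1832
row 6: Σ corner-gray over 14 cells = 6967  → 36.8422
row 7: Σ corner-gray over 14 cells = 6503  → 34.3886
row 8: Σ corner-gray over 14 cells = 7097  → 37.5297
row 9: Σ corner-gray over 14 cells = 7785  → 41.1679
row 10: Σ corner-gray over 14 cells = 7264  → 38.4128
row 11: Σ corner-gray over 14 cells = 7959  → 42.0881
Σ rows: total corner-gray = 87343  → 461.8792 mm³

461.879


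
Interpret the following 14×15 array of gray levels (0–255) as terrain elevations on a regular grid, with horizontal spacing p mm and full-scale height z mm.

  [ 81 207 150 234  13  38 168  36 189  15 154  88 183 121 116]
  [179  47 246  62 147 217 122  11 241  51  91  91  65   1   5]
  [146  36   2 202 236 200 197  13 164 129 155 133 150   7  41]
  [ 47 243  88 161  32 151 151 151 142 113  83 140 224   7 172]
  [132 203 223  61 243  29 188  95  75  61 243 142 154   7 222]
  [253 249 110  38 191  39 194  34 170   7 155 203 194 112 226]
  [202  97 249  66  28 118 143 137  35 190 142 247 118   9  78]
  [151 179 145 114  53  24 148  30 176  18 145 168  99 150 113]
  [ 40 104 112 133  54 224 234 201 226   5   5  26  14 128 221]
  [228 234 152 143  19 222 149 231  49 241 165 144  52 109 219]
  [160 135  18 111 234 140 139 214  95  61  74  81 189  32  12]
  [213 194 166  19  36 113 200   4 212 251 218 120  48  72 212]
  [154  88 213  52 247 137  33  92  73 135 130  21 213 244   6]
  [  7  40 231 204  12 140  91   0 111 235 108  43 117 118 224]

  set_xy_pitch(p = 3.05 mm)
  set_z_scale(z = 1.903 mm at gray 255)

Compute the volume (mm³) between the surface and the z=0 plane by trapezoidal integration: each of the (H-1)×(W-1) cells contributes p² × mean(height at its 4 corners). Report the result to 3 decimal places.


height_mm = gray/255 × 1.903; cell vol = 3.05² × mean(4 corners)
unit = 3.05² × 1.903 / (4×255) = 0.0173555 mm³ per gray-sum
row 0: Σ corner-gray over 14 cells = 6357  → 110.3292
row 1: Σ corner-gray over 14 cells = 6403  → 111.1276
row 2: Σ corner-gray over 14 cells = 7026  → 121.9401
row 3: Σ corner-gray over 14 cells = 7393  → 128.3096
row 4: Σ corner-gray over 14 cells = 7673  → 133.1691
row 5: Σ corner-gray over 14 cells = 7309  → 126.8517
row 6: Σ corner-gray over 14 cells = 6600  → 114.5466
row 7: Σ corner-gray over 14 cells = 6355  → 110.2945
row 8: Σ corner-gray over 14 cells = 7460  → 129.4724
row 9: Σ corner-gray over 14 cells = 7485  → 129.9063
row 10: Σ corner-gray over 14 cells = 6949  → 120.6037
row 11: Σ corner-gray over 14 cells = 7247  → 125.7756
row 12: Σ corner-gray over 14 cells = 6647  → 115.3623
Σ rows: total corner-gray = 90904  → 1577.6886 mm³

1577.689


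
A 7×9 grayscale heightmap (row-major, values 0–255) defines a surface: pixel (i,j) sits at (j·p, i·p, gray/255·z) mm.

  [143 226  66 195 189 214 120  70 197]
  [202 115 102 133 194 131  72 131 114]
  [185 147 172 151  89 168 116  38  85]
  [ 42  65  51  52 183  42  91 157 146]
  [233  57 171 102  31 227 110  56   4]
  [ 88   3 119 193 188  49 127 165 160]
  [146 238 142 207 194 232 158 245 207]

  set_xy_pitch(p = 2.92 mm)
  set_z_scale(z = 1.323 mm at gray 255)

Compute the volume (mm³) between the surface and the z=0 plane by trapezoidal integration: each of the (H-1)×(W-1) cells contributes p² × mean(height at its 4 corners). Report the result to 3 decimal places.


267.578

height_mm = gray/255 × 1.323; cell vol = 2.92² × mean(4 corners)
unit = 2.92² × 1.323 / (4×255) = 0.0110592 mm³ per gray-sum
row 0: Σ corner-gray over 8 cells = 4572  → 50.5629
row 1: Σ corner-gray over 8 cells = 4104  → 45.3871
row 2: Σ corner-gray over 8 cells = 3502  → 38.7295
row 3: Σ corner-gray over 8 cells = 3215  → 35.5555
row 4: Σ corner-gray over 8 cells = 3681  → 40.7091
row 5: Σ corner-gray over 8 cells = 5121  → 56.6344
Σ rows: total corner-gray = 24195  → 267.5784 mm³


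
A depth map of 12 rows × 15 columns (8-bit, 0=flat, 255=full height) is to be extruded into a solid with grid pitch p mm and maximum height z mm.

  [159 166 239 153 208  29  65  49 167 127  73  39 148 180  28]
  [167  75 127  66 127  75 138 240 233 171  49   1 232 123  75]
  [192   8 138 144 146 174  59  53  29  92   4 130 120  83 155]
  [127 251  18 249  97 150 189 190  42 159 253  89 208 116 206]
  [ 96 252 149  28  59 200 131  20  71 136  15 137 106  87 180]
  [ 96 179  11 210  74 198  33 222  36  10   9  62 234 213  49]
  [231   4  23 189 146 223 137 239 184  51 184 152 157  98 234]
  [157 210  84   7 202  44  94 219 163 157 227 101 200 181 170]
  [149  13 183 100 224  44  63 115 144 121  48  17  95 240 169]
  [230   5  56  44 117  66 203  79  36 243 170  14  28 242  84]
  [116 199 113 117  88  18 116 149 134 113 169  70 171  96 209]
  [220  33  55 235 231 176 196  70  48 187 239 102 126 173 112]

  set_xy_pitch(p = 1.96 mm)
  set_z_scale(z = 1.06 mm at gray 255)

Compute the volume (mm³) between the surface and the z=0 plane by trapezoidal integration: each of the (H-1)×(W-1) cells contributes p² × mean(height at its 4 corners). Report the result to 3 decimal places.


305.036

height_mm = gray/255 × 1.06; cell vol = 1.96² × mean(4 corners)
unit = 1.96² × 1.06 / (4×255) = 0.00399225 mm³ per gray-sum
row 0: Σ corner-gray over 14 cells = 7029  → 28.0615
row 1: Σ corner-gray over 14 cells = 6263  → 25.0035
row 2: Σ corner-gray over 14 cells = 7062  → 28.1933
row 3: Σ corner-gray over 14 cells = 7413  → 29.5946
row 4: Σ corner-gray over 14 cells = 6185  → 24.6921
row 5: Σ corner-gray over 14 cells = 7166  → 28.6085
row 6: Σ corner-gray over 14 cells = 8144  → 32.5129
row 7: Σ corner-gray over 14 cells = 7237  → 28.8919
row 8: Σ corner-gray over 14 cells = 6052  → 24.1611
row 9: Σ corner-gray over 14 cells = 6351  → 25.3548
row 10: Σ corner-gray over 14 cells = 7505  → 29.9618
Σ rows: total corner-gray = 76407  → 305.0359 mm³


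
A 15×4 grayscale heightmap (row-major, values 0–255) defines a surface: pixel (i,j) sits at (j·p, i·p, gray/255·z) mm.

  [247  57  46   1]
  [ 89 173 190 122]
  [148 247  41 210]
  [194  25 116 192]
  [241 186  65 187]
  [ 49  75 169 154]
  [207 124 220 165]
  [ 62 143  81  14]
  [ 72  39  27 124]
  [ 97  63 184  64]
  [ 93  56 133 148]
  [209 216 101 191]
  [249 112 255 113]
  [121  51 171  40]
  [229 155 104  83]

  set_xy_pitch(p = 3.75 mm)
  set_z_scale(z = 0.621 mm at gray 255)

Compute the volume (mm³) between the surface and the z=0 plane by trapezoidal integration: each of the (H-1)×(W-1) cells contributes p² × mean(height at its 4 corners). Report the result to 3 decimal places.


height_mm = gray/255 × 0.621; cell vol = 3.75² × mean(4 corners)
unit = 3.75² × 0.621 / (4×255) = 0.00856158 mm³ per gray-sum
row 0: Σ corner-gray over 3 cells = 1391  → 11.9092
row 1: Σ corner-gray over 3 cells = 1871  → 16.0187
row 2: Σ corner-gray over 3 cells = 1602  → 13.7157
row 3: Σ corner-gray over 3 cells = 1598  → 13.6814
row 4: Σ corner-gray over 3 cells = 1621  → 13.8783
row 5: Σ corner-gray over 3 cells = 1751  → 14.9913
row 6: Σ corner-gray over 3 cells = 1584  → 13.5615
row 7: Σ corner-gray over 3 cells = 852  → 7.2945
row 8: Σ corner-gray over 3 cells = 983  → 8.4160
row 9: Σ corner-gray over 3 cells = 1274  → 10.9075
row 10: Σ corner-gray over 3 cells = 1653  → 14.1523
row 11: Σ corner-gray over 3 cells = 2130  → 18.2362
row 12: Σ corner-gray over 3 cells = 1701  → 14.5632
row 13: Σ corner-gray over 3 cells = 1435  → 12.2859
Σ rows: total corner-gray = 21446  → 183.6117 mm³

183.612


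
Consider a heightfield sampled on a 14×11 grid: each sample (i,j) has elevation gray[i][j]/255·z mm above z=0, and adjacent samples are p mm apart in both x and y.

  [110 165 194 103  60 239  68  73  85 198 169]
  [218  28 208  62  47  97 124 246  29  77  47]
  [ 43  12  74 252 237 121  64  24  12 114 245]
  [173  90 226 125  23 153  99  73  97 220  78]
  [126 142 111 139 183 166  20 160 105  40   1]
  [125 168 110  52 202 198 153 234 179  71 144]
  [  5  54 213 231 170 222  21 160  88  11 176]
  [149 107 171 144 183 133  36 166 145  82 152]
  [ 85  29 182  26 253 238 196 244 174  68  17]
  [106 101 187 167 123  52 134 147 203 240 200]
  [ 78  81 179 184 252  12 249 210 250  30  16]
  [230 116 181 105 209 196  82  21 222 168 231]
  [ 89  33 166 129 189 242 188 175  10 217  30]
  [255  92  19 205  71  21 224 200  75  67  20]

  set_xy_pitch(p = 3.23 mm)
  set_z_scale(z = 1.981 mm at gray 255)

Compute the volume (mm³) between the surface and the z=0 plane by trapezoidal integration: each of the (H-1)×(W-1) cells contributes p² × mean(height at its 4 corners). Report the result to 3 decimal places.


height_mm = gray/255 × 1.981; cell vol = 3.23² × mean(4 corners)
unit = 3.23² × 1.981 / (4×255) = 0.0202623 mm³ per gray-sum
row 0: Σ corner-gray over 10 cells = 4750  → 96.2461
row 1: Σ corner-gray over 10 cells = 4209  → 85.2841
row 2: Σ corner-gray over 10 cells = 4571  → 92.6191
row 3: Σ corner-gray over 10 cells = 4722  → 95.6787
row 4: Σ corner-gray over 10 cells = 5262  → 106.6204
row 5: Σ corner-gray over 10 cells = 5524  → 111.9291
row 6: Σ corner-gray over 10 cells = 5156  → 104.4726
row 7: Σ corner-gray over 10 cells = 5557  → 112.5978
row 8: Σ corner-gray over 10 cells = 5936  → 120.2772
row 9: Σ corner-gray over 10 cells = 6002  → 121.6145
row 10: Σ corner-gray over 10 cells = 6049  → 122.5668
row 11: Σ corner-gray over 10 cells = 5878  → 119.1020
row 12: Σ corner-gray over 10 cells = 5040  → 102.1221
Σ rows: total corner-gray = 68656  → 1391.1304 mm³

1391.130


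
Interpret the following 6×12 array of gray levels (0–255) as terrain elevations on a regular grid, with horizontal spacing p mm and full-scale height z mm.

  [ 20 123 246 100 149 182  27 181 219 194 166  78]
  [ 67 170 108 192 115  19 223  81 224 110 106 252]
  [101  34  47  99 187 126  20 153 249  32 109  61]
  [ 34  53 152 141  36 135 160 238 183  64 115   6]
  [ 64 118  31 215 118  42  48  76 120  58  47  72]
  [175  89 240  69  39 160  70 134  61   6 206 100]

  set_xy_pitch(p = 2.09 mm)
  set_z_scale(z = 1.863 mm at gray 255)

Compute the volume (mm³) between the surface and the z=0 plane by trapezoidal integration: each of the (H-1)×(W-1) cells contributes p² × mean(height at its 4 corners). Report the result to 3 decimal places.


height_mm = gray/255 × 1.863; cell vol = 2.09² × mean(4 corners)
unit = 2.09² × 1.863 / (4×255) = 0.00797821 mm³ per gray-sum
row 0: Σ corner-gray over 11 cells = 6287  → 50.1590
row 1: Σ corner-gray over 11 cells = 5289  → 42.1967
row 2: Σ corner-gray over 11 cells = 4868  → 38.8379
row 3: Σ corner-gray over 11 cells = 4476  → 35.7105
row 4: Σ corner-gray over 11 cells = 4305  → 34.3462
Σ rows: total corner-gray = 25225  → 201.2503 mm³

201.250


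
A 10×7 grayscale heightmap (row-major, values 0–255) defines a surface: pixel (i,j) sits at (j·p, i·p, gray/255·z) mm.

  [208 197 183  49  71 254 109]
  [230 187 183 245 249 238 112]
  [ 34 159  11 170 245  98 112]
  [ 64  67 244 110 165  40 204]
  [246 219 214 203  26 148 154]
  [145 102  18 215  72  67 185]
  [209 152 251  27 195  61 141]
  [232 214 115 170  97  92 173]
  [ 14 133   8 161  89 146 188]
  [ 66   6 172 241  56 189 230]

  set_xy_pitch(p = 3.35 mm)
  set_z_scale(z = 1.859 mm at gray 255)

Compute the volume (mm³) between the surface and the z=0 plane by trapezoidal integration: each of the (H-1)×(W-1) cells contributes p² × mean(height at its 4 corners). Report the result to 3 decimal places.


629.131

height_mm = gray/255 × 1.859; cell vol = 3.35² × mean(4 corners)
unit = 3.35² × 1.859 / (4×255) = 0.0204536 mm³ per gray-sum
row 0: Σ corner-gray over 6 cells = 4371  → 89.4025
row 1: Σ corner-gray over 6 cells = 4058  → 83.0005
row 2: Σ corner-gray over 6 cells = 3032  → 62.0152
row 3: Σ corner-gray over 6 cells = 3540  → 72.4056
row 4: Σ corner-gray over 6 cells = 3298  → 67.4558
row 5: Σ corner-gray over 6 cells = 3000  → 61.3607
row 6: Σ corner-gray over 6 cells = 3503  → 71.6488
row 7: Σ corner-gray over 6 cells = 3057  → 62.5265
row 8: Σ corner-gray over 6 cells = 2900  → 59.3153
Σ rows: total corner-gray = 30759  → 629.1309 mm³


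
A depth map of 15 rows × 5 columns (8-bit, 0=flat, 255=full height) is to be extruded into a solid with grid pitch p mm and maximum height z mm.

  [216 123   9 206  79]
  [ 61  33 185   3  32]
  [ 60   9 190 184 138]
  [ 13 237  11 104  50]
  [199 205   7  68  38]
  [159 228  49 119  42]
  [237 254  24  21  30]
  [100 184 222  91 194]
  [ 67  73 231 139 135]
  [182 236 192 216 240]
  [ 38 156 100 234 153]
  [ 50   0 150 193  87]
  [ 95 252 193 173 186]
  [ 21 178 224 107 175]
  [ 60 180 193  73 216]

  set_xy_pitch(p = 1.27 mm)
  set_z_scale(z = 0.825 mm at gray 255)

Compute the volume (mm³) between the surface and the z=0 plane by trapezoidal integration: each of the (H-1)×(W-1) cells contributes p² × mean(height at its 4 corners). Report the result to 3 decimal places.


height_mm = gray/255 × 0.825; cell vol = 1.27² × mean(4 corners)
unit = 1.27² × 0.825 / (4×255) = 0.00130455 mm³ per gray-sum
row 0: Σ corner-gray over 4 cells = 1506  → 1.9647
row 1: Σ corner-gray over 4 cells = 1499  → 1.9555
row 2: Σ corner-gray over 4 cells = 1731  → 2.2582
row 3: Σ corner-gray over 4 cells = 1564  → 2.0403
row 4: Σ corner-gray over 4 cells = 1790  → 2.3351
row 5: Σ corner-gray over 4 cells = 1858  → 2.4239
row 6: Σ corner-gray over 4 cells = 2153  → 2.8087
row 7: Σ corner-gray over 4 cells = 2376  → 3.0996
row 8: Σ corner-gray over 4 cells = 2798  → 3.6501
row 9: Σ corner-gray over 4 cells = 2881  → 3.7584
row 10: Σ corner-gray over 4 cells = 1994  → 2.6013
row 11: Σ corner-gray over 4 cells = 2340  → 3.0527
row 12: Σ corner-gray over 4 cells = 2731  → 3.5627
row 13: Σ corner-gray over 4 cells = 2382  → 3.1074
Σ rows: total corner-gray = 29603  → 38.6186 mm³

38.619


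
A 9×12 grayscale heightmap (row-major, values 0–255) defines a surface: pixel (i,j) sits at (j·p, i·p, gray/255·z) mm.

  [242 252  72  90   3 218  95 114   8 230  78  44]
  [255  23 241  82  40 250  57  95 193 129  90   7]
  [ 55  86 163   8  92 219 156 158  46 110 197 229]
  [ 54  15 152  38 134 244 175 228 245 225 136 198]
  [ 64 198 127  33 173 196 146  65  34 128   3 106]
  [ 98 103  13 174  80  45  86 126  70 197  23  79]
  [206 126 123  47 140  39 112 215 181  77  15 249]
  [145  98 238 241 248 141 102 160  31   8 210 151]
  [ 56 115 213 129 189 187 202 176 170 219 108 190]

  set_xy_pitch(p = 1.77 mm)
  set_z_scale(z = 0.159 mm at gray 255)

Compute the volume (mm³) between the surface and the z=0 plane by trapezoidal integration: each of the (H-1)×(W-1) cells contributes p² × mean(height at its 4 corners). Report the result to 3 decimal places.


21.711

height_mm = gray/255 × 0.159; cell vol = 1.77² × mean(4 corners)
unit = 1.77² × 0.159 / (4×255) = 0.000488364 mm³ per gray-sum
row 0: Σ corner-gray over 11 cells = 5268  → 2.5727
row 1: Σ corner-gray over 11 cells = 5416  → 2.6450
row 2: Σ corner-gray over 11 cells = 6190  → 3.0230
row 3: Σ corner-gray over 11 cells = 5812  → 2.8384
row 4: Σ corner-gray over 11 cells = 4387  → 2.1425
row 5: Σ corner-gray over 11 cells = 4616  → 2.2543
row 6: Σ corner-gray over 11 cells = 5855  → 2.8594
row 7: Σ corner-gray over 11 cells = 6912  → 3.3756
Σ rows: total corner-gray = 44456  → 21.7107 mm³


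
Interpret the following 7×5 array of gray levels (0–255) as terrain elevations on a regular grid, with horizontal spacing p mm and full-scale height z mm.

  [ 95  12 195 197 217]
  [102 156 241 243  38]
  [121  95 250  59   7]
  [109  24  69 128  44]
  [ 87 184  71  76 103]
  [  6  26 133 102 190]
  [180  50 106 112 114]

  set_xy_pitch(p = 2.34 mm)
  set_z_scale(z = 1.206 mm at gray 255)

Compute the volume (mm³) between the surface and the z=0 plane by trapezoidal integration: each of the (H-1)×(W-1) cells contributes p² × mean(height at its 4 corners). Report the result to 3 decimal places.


71.163

height_mm = gray/255 × 1.206; cell vol = 2.34² × mean(4 corners)
unit = 2.34² × 1.206 / (4×255) = 0.00647409 mm³ per gray-sum
row 0: Σ corner-gray over 4 cells = 2540  → 16.4442
row 1: Σ corner-gray over 4 cells = 2356  → 15.2530
row 2: Σ corner-gray over 4 cells = 1531  → 9.9118
row 3: Σ corner-gray over 4 cells = 1447  → 9.3680
row 4: Σ corner-gray over 4 cells = 1570  → 10.1643
row 5: Σ corner-gray over 4 cells = 1548  → 10.0219
Σ rows: total corner-gray = 10992  → 71.1632 mm³


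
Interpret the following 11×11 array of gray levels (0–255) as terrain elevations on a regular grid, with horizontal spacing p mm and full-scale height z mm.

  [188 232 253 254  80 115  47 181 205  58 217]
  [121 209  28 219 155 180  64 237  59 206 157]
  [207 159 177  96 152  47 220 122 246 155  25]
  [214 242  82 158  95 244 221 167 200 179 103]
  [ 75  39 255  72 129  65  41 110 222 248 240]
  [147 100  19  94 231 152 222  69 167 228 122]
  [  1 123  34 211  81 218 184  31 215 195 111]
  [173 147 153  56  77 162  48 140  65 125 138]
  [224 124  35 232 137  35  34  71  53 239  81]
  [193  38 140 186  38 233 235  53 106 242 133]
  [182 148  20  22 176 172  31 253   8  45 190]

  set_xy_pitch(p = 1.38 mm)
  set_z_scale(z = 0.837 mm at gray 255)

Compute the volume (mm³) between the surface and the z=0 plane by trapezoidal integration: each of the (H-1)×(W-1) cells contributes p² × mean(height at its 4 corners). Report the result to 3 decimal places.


height_mm = gray/255 × 0.837; cell vol = 1.38² × mean(4 corners)
unit = 1.38² × 0.837 / (4×255) = 0.00156273 mm³ per gray-sum
row 0: Σ corner-gray over 10 cells = 6247  → 9.7624
row 1: Σ corner-gray over 10 cells = 5972  → 9.3326
row 2: Σ corner-gray over 10 cells = 6473  → 10.1155
row 3: Σ corner-gray over 10 cells = 6170  → 9.6420
row 4: Σ corner-gray over 10 cells = 5510  → 8.6106
row 5: Σ corner-gray over 10 cells = 5529  → 8.6403
row 6: Σ corner-gray over 10 cells = 4953  → 7.7402
row 7: Σ corner-gray over 10 cells = 4482  → 7.0041
row 8: Σ corner-gray over 10 cells = 5093  → 7.9590
row 9: Σ corner-gray over 10 cells = 4990  → 7.7980
Σ rows: total corner-gray = 55419  → 86.6048 mm³

86.605


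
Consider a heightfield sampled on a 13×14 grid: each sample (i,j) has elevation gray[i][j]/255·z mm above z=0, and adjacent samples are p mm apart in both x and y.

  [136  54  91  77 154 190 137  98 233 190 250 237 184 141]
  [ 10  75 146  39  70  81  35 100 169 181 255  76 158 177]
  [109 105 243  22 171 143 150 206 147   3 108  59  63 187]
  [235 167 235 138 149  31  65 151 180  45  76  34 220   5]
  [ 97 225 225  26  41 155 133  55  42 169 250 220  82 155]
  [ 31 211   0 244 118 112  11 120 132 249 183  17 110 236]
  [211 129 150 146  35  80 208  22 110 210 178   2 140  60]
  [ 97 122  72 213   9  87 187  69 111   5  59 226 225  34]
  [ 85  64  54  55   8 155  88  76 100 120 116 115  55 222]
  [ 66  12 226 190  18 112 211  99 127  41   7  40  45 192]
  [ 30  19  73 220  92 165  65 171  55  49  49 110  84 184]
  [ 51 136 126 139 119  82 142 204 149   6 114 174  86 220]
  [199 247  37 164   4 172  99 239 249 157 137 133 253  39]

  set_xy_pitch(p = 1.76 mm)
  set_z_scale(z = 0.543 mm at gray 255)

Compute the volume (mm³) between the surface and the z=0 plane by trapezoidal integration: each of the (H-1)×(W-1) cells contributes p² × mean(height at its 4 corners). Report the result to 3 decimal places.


height_mm = gray/255 × 0.543; cell vol = 1.76² × mean(4 corners)
unit = 1.76² × 0.543 / (4×255) = 0.00164902 mm³ per gray-sum
row 0: Σ corner-gray over 13 cells = 7024  → 11.5827
row 1: Σ corner-gray over 13 cells = 6093  → 10.0475
row 2: Σ corner-gray over 13 cells = 6358  → 10.4844
row 3: Σ corner-gray over 13 cells = 6720  → 11.0814
row 4: Σ corner-gray over 13 cells = 6779  → 11.1787
row 5: Σ corner-gray over 13 cells = 6372  → 10.5075
row 6: Σ corner-gray over 13 cells = 5992  → 9.8809
row 7: Σ corner-gray over 13 cells = 5220  → 8.6079
row 8: Σ corner-gray over 13 cells = 4833  → 7.9697
row 9: Σ corner-gray over 13 cells = 5032  → 8.2979
row 10: Σ corner-gray over 13 cells = 5743  → 9.4703
row 11: Σ corner-gray over 13 cells = 7245  → 11.9471
Σ rows: total corner-gray = 73411  → 121.0559 mm³

121.056


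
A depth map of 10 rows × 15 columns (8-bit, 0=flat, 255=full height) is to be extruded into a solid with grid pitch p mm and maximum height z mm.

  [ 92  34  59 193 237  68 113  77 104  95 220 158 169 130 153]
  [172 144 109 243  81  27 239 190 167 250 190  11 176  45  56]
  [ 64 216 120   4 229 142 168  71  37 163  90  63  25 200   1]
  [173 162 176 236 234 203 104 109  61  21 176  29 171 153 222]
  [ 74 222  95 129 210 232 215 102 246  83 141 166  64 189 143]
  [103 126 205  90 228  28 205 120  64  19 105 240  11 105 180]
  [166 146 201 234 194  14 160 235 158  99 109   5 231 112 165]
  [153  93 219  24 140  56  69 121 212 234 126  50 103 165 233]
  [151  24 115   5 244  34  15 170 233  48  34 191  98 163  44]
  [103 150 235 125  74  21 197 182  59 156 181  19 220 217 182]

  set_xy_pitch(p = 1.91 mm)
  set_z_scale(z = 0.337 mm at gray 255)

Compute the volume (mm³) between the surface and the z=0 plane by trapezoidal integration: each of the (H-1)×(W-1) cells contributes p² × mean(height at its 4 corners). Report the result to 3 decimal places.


80.456

height_mm = gray/255 × 0.337; cell vol = 1.91² × mean(4 corners)
unit = 1.91² × 0.337 / (4×255) = 0.0012053 mm³ per gray-sum
row 0: Σ corner-gray over 14 cells = 7531  → 9.0771
row 1: Σ corner-gray over 14 cells = 7093  → 8.5492
row 2: Σ corner-gray over 14 cells = 7186  → 8.6613
row 3: Σ corner-gray over 14 cells = 8470  → 10.2089
row 4: Σ corner-gray over 14 cells = 7780  → 9.3773
row 5: Σ corner-gray over 14 cells = 7502  → 9.0422
row 6: Σ corner-gray over 14 cells = 7737  → 9.3254
row 7: Σ corner-gray over 14 cells = 6553  → 7.8984
row 8: Σ corner-gray over 14 cells = 6900  → 8.3166
Σ rows: total corner-gray = 66752  → 80.4564 mm³


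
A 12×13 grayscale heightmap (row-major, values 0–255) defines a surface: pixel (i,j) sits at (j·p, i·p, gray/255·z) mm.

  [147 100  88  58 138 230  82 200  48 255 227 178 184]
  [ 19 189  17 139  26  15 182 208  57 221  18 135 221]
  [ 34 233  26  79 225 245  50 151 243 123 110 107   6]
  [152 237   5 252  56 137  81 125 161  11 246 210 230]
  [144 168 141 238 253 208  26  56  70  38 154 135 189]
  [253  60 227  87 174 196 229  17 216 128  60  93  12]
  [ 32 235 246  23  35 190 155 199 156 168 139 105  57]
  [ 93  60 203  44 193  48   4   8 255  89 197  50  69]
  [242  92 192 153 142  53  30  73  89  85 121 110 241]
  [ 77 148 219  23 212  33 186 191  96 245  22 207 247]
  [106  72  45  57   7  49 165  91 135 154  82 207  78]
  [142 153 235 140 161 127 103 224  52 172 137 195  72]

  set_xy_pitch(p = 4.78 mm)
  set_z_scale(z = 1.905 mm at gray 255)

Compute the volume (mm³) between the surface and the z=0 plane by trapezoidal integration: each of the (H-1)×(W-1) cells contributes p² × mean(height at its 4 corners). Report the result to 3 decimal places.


height_mm = gray/255 × 1.905; cell vol = 4.78² × mean(4 corners)
unit = 4.78² × 1.905 / (4×255) = 0.0426727 mm³ per gray-sum
row 0: Σ corner-gray over 12 cells = 6193  → 264.2723
row 1: Σ corner-gray over 12 cells = 5878  → 250.8304
row 2: Σ corner-gray over 12 cells = 6648  → 283.6884
row 3: Σ corner-gray over 12 cells = 6731  → 287.2303
row 4: Σ corner-gray over 12 cells = 6546  → 279.3358
row 5: Σ corner-gray over 12 cells = 6630  → 282.9203
row 6: Σ corner-gray over 12 cells = 5855  → 249.8489
row 7: Σ corner-gray over 12 cells = 5227  → 223.0504
row 8: Σ corner-gray over 12 cells = 6251  → 266.7473
row 9: Σ corner-gray over 12 cells = 5800  → 247.5019
row 10: Σ corner-gray over 12 cells = 5924  → 252.7934
Σ rows: total corner-gray = 67683  → 2888.2195 mm³

2888.220


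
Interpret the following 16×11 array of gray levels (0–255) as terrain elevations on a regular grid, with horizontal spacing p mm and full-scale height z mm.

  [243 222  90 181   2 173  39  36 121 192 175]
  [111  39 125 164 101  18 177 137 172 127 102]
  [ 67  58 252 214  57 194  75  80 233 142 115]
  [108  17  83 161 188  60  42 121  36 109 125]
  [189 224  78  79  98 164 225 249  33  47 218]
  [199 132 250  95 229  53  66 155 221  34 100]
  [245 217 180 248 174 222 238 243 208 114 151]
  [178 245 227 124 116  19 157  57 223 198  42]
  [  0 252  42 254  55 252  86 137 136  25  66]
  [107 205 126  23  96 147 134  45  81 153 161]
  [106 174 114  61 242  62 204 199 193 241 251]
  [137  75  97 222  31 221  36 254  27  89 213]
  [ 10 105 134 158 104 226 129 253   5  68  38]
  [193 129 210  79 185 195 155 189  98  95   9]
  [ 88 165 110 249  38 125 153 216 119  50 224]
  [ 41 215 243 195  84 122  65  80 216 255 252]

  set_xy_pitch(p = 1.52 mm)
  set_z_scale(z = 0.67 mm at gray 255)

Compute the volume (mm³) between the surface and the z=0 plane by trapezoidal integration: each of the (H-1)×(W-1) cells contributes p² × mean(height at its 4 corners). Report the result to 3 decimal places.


124.910

height_mm = gray/255 × 0.67; cell vol = 1.52² × mean(4 corners)
unit = 1.52² × 0.67 / (4×255) = 0.00151762 mm³ per gray-sum
row 0: Σ corner-gray over 10 cells = 4863  → 7.3802
row 1: Σ corner-gray over 10 cells = 5125  → 7.7778
row 2: Σ corner-gray over 10 cells = 4659  → 7.0706
row 3: Σ corner-gray over 10 cells = 4668  → 7.0842
row 4: Σ corner-gray over 10 cells = 5570  → 8.4531
row 5: Σ corner-gray over 10 cells = 6853  → 10.4002
row 6: Σ corner-gray over 10 cells = 7036  → 10.6779
row 7: Σ corner-gray over 10 cells = 5496  → 8.3408
row 8: Σ corner-gray over 10 cells = 4832  → 7.3331
row 9: Σ corner-gray over 10 cells = 5625  → 8.5366
row 10: Σ corner-gray over 10 cells = 5791  → 8.7885
row 11: Σ corner-gray over 10 cells = 4866  → 7.3847
row 12: Σ corner-gray over 10 cells = 5284  → 8.0191
row 13: Σ corner-gray over 10 cells = 5634  → 8.5502
row 14: Σ corner-gray over 10 cells = 6005  → 9.1133
Σ rows: total corner-gray = 82307  → 124.9104 mm³


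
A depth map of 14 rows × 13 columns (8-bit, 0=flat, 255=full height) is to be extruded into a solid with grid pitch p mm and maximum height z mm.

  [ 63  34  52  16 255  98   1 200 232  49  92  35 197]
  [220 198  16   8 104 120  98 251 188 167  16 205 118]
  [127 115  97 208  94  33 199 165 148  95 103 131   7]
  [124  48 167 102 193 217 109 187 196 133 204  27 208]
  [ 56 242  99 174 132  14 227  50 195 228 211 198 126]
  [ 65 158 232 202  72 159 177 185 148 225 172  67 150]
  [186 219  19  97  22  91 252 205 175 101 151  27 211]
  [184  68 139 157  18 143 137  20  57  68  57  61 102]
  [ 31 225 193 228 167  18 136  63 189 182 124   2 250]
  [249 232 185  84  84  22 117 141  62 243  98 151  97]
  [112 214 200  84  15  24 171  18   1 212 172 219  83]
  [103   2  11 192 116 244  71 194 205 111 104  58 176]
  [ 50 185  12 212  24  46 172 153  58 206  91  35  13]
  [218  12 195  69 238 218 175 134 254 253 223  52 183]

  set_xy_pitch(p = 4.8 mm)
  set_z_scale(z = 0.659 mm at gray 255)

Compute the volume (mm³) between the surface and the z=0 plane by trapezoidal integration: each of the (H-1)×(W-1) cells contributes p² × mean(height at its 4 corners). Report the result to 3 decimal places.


height_mm = gray/255 × 0.659; cell vol = 4.8² × mean(4 corners)
unit = 4.8² × 0.659 / (4×255) = 0.0148856 mm³ per gray-sum
row 0: Σ corner-gray over 12 cells = 5468  → 81.3947
row 1: Σ corner-gray over 12 cells = 5990  → 89.1650
row 2: Σ corner-gray over 12 cells = 6408  → 95.3872
row 3: Σ corner-gray over 12 cells = 7220  → 107.4744
row 4: Σ corner-gray over 12 cells = 7531  → 112.1038
row 5: Σ corner-gray over 12 cells = 6924  → 103.0682
row 6: Σ corner-gray over 12 cells = 5251  → 78.1645
row 7: Σ corner-gray over 12 cells = 5471  → 81.4394
row 8: Σ corner-gray over 12 cells = 6519  → 97.0395
row 9: Σ corner-gray over 12 cells = 6039  → 89.8944
row 10: Σ corner-gray over 12 cells = 5750  → 85.5925
row 11: Σ corner-gray over 12 cells = 5346  → 79.5787
row 12: Σ corner-gray over 12 cells = 6498  → 96.7269
Σ rows: total corner-gray = 80415  → 1197.0293 mm³

1197.029


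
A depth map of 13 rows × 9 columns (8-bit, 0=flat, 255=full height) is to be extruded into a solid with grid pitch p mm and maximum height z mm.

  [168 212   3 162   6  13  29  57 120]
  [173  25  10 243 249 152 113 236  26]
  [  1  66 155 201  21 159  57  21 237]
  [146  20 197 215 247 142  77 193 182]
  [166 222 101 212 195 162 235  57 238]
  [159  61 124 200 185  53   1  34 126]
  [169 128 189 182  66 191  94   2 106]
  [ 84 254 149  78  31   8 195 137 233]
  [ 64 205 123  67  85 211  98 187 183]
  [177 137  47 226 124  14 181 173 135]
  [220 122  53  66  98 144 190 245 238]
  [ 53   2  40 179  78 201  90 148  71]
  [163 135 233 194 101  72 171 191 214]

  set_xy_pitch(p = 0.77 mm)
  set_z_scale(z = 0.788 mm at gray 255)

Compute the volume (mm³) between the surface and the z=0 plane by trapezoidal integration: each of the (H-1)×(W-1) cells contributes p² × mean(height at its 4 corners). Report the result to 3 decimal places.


height_mm = gray/255 × 0.788; cell vol = 0.77² × mean(4 corners)
unit = 0.77² × 0.788 / (4×255) = 0.000458044 mm³ per gray-sum
row 0: Σ corner-gray over 8 cells = 3507  → 1.6064
row 1: Σ corner-gray over 8 cells = 3853  → 1.7648
row 2: Σ corner-gray over 8 cells = 4108  → 1.8816
row 3: Σ corner-gray over 8 cells = 5282  → 2.4194
row 4: Σ corner-gray over 8 cells = 4373  → 2.0030
row 5: Σ corner-gray over 8 cells = 3580  → 1.6398
row 6: Σ corner-gray over 8 cells = 4000  → 1.8322
row 7: Σ corner-gray over 8 cells = 4220  → 1.9329
row 8: Σ corner-gray over 8 cells = 4315  → 1.9765
row 9: Σ corner-gray over 8 cells = 4410  → 2.0200
row 10: Σ corner-gray over 8 cells = 3894  → 1.7836
row 11: Σ corner-gray over 8 cells = 4171  → 1.9105
Σ rows: total corner-gray = 49713  → 22.7708 mm³

22.771


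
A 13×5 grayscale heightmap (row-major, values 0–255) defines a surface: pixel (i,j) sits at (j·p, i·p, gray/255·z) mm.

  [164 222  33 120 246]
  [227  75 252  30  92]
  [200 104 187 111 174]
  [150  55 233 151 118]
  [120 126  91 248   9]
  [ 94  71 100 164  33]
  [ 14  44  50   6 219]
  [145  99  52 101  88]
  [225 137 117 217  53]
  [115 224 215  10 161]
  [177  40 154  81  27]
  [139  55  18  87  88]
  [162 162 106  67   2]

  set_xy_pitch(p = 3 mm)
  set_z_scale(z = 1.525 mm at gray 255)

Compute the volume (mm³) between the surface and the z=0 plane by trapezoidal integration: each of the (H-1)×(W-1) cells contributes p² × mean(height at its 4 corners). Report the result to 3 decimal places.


height_mm = gray/255 × 1.525; cell vol = 3² × mean(4 corners)
unit = 3² × 1.525 / (4×255) = 0.0134559 mm³ per gray-sum
row 0: Σ corner-gray over 4 cells = 2193  → 29.5087
row 1: Σ corner-gray over 4 cells = 2211  → 29.7510
row 2: Σ corner-gray over 4 cells = 2324  → 31.2715
row 3: Σ corner-gray over 4 cells = 2205  → 29.6702
row 4: Σ corner-gray over 4 cells = 1856  → 24.9741
row 5: Σ corner-gray over 4 cells = 1230  → 16.5507
row 6: Σ corner-gray over 4 cells = 1170  → 15.7434
row 7: Σ corner-gray over 4 cells = 1957  → 26.3332
row 8: Σ corner-gray over 4 cells = 2394  → 32.2134
row 9: Σ corner-gray over 4 cells = 1928  → 25.9429
row 10: Σ corner-gray over 4 cells = 1301  → 17.5061
row 11: Σ corner-gray over 4 cells = 1381  → 18.5826
Σ rows: total corner-gray = 22150  → 298.0478 mm³

298.048


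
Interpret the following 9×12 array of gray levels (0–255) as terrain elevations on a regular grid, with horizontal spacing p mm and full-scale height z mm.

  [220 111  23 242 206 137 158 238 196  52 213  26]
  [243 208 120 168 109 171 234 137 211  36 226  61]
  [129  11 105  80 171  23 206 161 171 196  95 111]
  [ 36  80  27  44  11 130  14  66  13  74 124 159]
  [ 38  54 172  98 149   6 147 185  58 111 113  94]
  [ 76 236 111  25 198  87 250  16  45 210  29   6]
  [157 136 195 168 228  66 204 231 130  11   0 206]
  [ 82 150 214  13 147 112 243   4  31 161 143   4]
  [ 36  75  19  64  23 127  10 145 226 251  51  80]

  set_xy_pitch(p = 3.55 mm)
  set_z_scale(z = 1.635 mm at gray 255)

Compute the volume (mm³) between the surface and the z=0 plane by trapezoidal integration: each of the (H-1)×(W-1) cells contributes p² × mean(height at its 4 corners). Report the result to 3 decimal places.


839.071

height_mm = gray/255 × 1.635; cell vol = 3.55² × mean(4 corners)
unit = 3.55² × 1.635 / (4×255) = 0.0202011 mm³ per gray-sum
row 0: Σ corner-gray over 11 cells = 6942  → 140.2358
row 1: Σ corner-gray over 11 cells = 6222  → 125.6910
row 2: Σ corner-gray over 11 cells = 4039  → 81.5921
row 3: Σ corner-gray over 11 cells = 3679  → 74.3197
row 4: Σ corner-gray over 11 cells = 4814  → 97.2479
row 5: Σ corner-gray over 11 cells = 5597  → 113.0654
row 6: Σ corner-gray over 11 cells = 5623  → 113.5906
row 7: Σ corner-gray over 11 cells = 4620  → 93.3289
Σ rows: total corner-gray = 41536  → 839.0715 mm³
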